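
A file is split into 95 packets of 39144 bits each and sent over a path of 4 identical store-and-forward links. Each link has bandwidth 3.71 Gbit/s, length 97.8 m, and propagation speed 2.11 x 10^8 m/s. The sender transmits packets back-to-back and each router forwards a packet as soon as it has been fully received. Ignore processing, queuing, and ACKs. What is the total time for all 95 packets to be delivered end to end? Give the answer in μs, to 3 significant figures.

1040 μs

Per-hop transmission t_tx = L/R = 39144/3710000000 = 10.5509 μs.
Per-hop propagation t_prop = 97.8/211000000 = 0.463507 μs.
Pipeline fill: first packet needs 4·t_tx to clear all hops; remaining 94 packets each add one t_tx.
Total = (4+95-1)·t_tx + 4·t_prop = 98·10.5509 + 4·0.463507 = 1040 μs.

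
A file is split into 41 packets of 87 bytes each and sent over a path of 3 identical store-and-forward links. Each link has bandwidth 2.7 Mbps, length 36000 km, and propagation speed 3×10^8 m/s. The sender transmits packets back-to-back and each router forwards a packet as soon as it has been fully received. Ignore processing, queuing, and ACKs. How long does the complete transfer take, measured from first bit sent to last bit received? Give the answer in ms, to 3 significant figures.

Per-hop transmission t_tx = L/R = 696/2700000 = 0.257778 ms.
Per-hop propagation t_prop = 36000000/300000000 = 120 ms.
Pipeline fill: first packet needs 3·t_tx to clear all hops; remaining 40 packets each add one t_tx.
Total = (3+41-1)·t_tx + 3·t_prop = 43·0.257778 + 3·120 = 371 ms.

371 ms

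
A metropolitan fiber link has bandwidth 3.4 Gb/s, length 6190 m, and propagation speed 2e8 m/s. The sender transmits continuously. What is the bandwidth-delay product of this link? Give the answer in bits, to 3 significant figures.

Propagation delay = 6190 / 200000000 = 3.095e-05 s.
BDP = R × t_prop = 3400000000 × 3.095e-05 = 105230 bits.

105000 bits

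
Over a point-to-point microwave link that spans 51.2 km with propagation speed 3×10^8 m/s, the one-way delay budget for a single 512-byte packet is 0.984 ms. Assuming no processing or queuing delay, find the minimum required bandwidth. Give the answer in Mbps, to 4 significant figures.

L = 4096 bits.
Propagation delay = 51200 / 300000000 = 0.170667 ms.
Transmission budget = 0.984 − 0.170667 = 0.813333 ms.
R ≥ L / t_tx = 4096 bits / 0.000813333 s = 5.036 Mbps.

5.036 Mbps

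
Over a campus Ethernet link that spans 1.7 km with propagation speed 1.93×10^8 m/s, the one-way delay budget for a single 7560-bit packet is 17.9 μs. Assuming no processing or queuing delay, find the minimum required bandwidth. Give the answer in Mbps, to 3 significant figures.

832 Mbps

Propagation delay = 1700 / 193000000 = 8.80829 μs.
Transmission budget = 17.9 − 8.80829 = 9.09171 μs.
R ≥ L / t_tx = 7560 bits / 9.09171e-06 s = 832 Mbps.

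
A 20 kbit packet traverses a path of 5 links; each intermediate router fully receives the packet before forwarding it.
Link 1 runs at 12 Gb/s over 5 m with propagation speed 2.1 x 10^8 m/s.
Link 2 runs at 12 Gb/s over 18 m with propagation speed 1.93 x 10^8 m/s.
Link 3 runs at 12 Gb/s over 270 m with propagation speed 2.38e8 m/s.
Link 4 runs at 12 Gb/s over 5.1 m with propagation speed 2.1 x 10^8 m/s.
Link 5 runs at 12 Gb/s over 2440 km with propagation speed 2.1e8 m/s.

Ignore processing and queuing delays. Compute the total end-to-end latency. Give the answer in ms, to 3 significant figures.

L = 20000 bits.
Transmission delay per hop = L/R = 20000/12000000000 = 0.00166667 ms; 5 hops → 0.00833333 ms.
Propagation delays (d/s per hop): 2.38095e-05, 9.32642e-05, 0.00113445, 2.42857e-05, 11.619 ms; sum = 11.6203 ms.
End-to-end = 11.6 ms.

11.6 ms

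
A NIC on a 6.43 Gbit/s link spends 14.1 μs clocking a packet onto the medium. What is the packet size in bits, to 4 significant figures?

L = R × t_tx = 6430000000 b/s × 1.41e-05 s = 90663 bits.

90660 bits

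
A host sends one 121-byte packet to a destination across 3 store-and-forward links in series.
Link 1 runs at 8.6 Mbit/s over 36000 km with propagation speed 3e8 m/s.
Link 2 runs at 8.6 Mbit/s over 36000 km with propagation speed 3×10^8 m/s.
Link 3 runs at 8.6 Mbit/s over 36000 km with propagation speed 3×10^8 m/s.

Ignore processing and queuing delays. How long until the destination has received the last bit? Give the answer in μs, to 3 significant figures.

360000 μs

L = 121 × 8 = 968 bits.
Transmission delay per hop = L/R = 968/8600000 = 112.558 μs; 3 hops → 337.674 μs.
Propagation delays (d/s per hop): 120000, 120000, 120000 μs; sum = 360000 μs.
End-to-end = 360000 μs.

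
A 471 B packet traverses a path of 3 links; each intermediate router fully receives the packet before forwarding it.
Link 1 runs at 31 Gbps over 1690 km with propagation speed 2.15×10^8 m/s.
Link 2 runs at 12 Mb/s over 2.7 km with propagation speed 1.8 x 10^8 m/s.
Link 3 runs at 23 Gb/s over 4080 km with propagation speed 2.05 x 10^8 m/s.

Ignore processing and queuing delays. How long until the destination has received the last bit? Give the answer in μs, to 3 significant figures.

28100 μs

L = 471 × 8 = 3768 bits.
Transmission delays (L/R per hop): 0.121548, 314, 0.163826 μs; sum = 314.285 μs.
Propagation delays (d/s per hop): 7860.47, 15, 19902.4 μs; sum = 27777.9 μs.
End-to-end = 28100 μs.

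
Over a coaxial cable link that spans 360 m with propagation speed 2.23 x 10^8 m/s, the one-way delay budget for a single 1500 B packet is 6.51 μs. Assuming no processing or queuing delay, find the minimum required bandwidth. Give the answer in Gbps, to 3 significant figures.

L = 12000 bits.
Propagation delay = 360 / 223000000 = 1.61435 μs.
Transmission budget = 6.51 − 1.61435 = 4.89565 μs.
R ≥ L / t_tx = 12000 bits / 4.89565e-06 s = 2.45 Gbps.

2.45 Gbps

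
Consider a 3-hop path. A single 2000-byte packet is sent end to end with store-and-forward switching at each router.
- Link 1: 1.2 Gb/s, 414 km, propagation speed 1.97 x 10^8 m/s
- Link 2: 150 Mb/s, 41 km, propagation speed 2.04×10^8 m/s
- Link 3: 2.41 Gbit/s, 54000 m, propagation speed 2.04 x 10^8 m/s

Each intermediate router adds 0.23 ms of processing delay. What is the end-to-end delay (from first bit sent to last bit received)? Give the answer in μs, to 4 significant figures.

L = 2000 × 8 = 16000 bits.
Transmission delays (L/R per hop): 13.3333, 106.667, 6.639 μs; sum = 126.639 μs.
Propagation delays (d/s per hop): 2101.52, 200.98, 264.706 μs; sum = 2567.21 μs.
Processing at 2 router(s): 2 × 0.23 ms = 460 μs.
End-to-end = 3154 μs.

3154 μs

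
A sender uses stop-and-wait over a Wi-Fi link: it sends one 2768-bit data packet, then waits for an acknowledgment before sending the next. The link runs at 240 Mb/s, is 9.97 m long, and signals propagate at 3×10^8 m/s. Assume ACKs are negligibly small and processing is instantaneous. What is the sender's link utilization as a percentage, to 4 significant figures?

99.43 %

t_tx = L/R = 2768/240000000 = 1.15333e-05 s.
t_prop = 9.97/300000000 = 3.32333e-08 s; RTT = 6.64667e-08 s.
Cycle = t_tx + RTT = 1.15998e-05 s.
Utilization = t_tx / cycle = 1.15333e-05/1.15998e-05 = 99.43 %.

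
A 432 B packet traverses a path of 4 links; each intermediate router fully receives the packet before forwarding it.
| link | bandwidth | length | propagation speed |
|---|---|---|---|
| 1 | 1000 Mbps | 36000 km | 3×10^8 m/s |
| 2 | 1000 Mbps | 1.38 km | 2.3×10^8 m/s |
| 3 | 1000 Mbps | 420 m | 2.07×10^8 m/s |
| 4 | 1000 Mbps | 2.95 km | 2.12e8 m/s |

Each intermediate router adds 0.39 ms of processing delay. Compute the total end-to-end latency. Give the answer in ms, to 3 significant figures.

121 ms

L = 432 × 8 = 3456 bits.
Transmission delay per hop = L/R = 3456/1000000000 = 0.003456 ms; 4 hops → 0.013824 ms.
Propagation delays (d/s per hop): 120, 0.006, 0.00202899, 0.0139151 ms; sum = 120.022 ms.
Processing at 3 router(s): 3 × 0.39 ms = 1.17 ms.
End-to-end = 121 ms.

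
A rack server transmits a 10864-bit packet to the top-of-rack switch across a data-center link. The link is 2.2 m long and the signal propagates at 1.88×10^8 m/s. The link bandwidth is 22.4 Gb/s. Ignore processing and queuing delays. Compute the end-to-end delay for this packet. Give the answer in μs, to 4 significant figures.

Transmission delay = L/R = 10864 / 22400000000 = 0.485 μs.
Propagation delay = d/s = 2.2 m / 188000000 m/s = 0.0117021 μs.
Total = 0.4967 μs.

0.4967 μs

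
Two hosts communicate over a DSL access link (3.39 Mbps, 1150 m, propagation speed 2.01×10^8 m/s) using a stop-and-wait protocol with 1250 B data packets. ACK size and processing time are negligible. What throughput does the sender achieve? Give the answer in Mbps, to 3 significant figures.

t_tx = L/R = 10000/3390000 = 0.00294985 s.
t_prop = 1150/2.01e+08 = 5.72139e-06 s; RTT = 1.14428e-05 s.
Cycle = t_tx + RTT = 0.0029613 s.
Throughput = L / cycle = 10000 / 0.0029613 = 3.38 Mbps.

3.38 Mbps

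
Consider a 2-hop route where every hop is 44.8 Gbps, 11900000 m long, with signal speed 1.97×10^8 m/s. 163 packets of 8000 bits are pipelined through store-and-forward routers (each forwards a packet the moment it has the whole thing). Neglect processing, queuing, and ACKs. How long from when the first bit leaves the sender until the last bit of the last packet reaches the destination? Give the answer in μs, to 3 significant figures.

121000 μs

Per-hop transmission t_tx = L/R = 8000/44800000000 = 0.178571 μs.
Per-hop propagation t_prop = 11900000/197000000 = 60406.1 μs.
Pipeline fill: first packet needs 2·t_tx to clear all hops; remaining 162 packets each add one t_tx.
Total = (2+163-1)·t_tx + 2·t_prop = 164·0.178571 + 2·60406.1 = 121000 μs.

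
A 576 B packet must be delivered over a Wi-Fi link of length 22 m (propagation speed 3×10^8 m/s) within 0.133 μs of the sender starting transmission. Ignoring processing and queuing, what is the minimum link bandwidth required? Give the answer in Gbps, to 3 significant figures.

77.2 Gbps

L = 4608 bits.
Propagation delay = 22 / 300000000 = 0.0733333 μs.
Transmission budget = 0.133 − 0.0733333 = 0.0596667 μs.
R ≥ L / t_tx = 4608 bits / 5.96667e-08 s = 77.2 Gbps.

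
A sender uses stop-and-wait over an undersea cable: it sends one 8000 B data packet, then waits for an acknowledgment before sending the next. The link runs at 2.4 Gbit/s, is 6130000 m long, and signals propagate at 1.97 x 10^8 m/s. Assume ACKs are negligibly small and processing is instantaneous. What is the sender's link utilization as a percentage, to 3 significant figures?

0.0428 %

t_tx = L/R = 64000/2400000000 = 2.66667e-05 s.
t_prop = 6130000/197000000 = 0.0311168 s; RTT = 0.0622335 s.
Cycle = t_tx + RTT = 0.0622602 s.
Utilization = t_tx / cycle = 2.66667e-05/0.0622602 = 0.0428 %.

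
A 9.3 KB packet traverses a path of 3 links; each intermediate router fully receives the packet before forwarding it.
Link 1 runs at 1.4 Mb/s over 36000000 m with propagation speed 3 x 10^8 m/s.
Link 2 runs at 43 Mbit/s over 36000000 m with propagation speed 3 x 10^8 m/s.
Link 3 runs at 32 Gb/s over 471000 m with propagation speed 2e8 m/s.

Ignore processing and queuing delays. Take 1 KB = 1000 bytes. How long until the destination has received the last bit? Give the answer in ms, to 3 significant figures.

297 ms

L = 74400 bits.
Transmission delays (L/R per hop): 53.1429, 1.73023, 0.002325 ms; sum = 54.8754 ms.
Propagation delays (d/s per hop): 120, 120, 2.355 ms; sum = 242.355 ms.
End-to-end = 297 ms.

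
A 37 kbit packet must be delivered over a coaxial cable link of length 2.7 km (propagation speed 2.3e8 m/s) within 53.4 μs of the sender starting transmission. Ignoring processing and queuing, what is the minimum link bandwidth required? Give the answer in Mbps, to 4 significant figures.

888.1 Mbps

Propagation delay = 2700 / 2.3e+08 = 11.7391 μs.
Transmission budget = 53.4 − 11.7391 = 41.6609 μs.
R ≥ L / t_tx = 37000 bits / 4.16609e-05 s = 888.1 Mbps.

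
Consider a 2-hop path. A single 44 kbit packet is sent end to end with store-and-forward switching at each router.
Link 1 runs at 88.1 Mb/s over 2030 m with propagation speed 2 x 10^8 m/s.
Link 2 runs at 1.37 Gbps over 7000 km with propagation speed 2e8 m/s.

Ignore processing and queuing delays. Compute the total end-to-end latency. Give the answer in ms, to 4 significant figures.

L = 44000 bits.
Transmission delays (L/R per hop): 0.499432, 0.0321168 ms; sum = 0.531549 ms.
Propagation delays (d/s per hop): 0.01015, 35 ms; sum = 35.0102 ms.
End-to-end = 35.54 ms.

35.54 ms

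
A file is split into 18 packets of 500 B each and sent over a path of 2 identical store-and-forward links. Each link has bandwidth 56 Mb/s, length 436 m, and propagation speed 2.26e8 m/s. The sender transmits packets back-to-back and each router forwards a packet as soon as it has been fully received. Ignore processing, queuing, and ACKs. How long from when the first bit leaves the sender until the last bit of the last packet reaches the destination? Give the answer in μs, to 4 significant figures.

Per-hop transmission t_tx = L/R = 4000/56000000 = 71.4286 μs.
Per-hop propagation t_prop = 436/2.26e+08 = 1.9292 μs.
Pipeline fill: first packet needs 2·t_tx to clear all hops; remaining 17 packets each add one t_tx.
Total = (2+18-1)·t_tx + 2·t_prop = 19·71.4286 + 2·1.9292 = 1361 μs.

1361 μs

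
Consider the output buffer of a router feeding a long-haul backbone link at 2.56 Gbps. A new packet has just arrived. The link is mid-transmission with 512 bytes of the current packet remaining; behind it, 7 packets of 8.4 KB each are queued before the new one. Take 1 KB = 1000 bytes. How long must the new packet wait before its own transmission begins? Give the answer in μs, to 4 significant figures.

185.4 μs

Each queued packet: L/R = 67200/2560000000 = 26.25 μs.
7 queued → 183.75 μs.
Plus remaining 4096 bits of current packet: 1.6 μs.
Queuing delay = 185.4 μs.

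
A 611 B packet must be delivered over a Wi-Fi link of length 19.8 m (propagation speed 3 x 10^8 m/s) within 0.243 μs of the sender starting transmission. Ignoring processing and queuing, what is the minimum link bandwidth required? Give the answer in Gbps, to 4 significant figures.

L = 4888 bits.
Propagation delay = 19.8 / 300000000 = 0.066 μs.
Transmission budget = 0.243 − 0.066 = 0.177 μs.
R ≥ L / t_tx = 4888 bits / 1.77e-07 s = 27.62 Gbps.

27.62 Gbps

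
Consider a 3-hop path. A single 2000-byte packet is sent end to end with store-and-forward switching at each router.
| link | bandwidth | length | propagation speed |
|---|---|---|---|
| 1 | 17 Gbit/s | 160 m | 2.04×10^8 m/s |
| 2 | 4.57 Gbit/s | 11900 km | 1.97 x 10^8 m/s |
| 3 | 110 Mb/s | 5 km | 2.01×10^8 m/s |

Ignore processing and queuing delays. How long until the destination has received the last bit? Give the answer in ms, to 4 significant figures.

L = 2000 × 8 = 16000 bits.
Transmission delays (L/R per hop): 0.000941176, 0.00350109, 0.145455 ms; sum = 0.149897 ms.
Propagation delays (d/s per hop): 0.000784314, 60.4061, 0.0248756 ms; sum = 60.4318 ms.
End-to-end = 60.58 ms.

60.58 ms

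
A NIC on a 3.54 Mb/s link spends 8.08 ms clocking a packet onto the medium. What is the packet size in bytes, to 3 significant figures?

3580 bytes

L = R × t_tx = 3540000 b/s × 0.00808 s = 28603.2 bits.
In bytes: 28603.2 / 8 = 3580 bytes.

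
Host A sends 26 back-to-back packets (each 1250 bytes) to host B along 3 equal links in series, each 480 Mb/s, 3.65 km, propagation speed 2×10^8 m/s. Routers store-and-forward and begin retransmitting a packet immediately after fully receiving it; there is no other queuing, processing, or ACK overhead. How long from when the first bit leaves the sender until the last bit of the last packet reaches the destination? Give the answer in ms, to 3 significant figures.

Per-hop transmission t_tx = L/R = 10000/480000000 = 0.0208333 ms.
Per-hop propagation t_prop = 3650/200000000 = 0.01825 ms.
Pipeline fill: first packet needs 3·t_tx to clear all hops; remaining 25 packets each add one t_tx.
Total = (3+26-1)·t_tx + 3·t_prop = 28·0.0208333 + 3·0.01825 = 0.638 ms.

0.638 ms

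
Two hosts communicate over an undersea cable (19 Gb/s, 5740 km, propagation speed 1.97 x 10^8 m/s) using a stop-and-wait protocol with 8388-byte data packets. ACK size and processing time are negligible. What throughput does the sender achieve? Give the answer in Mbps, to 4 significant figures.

1.151 Mbps

t_tx = L/R = 67104/19000000000 = 3.53179e-06 s.
t_prop = 5740000/197000000 = 0.0291371 s; RTT = 0.0582741 s.
Cycle = t_tx + RTT = 0.0582776 s.
Throughput = L / cycle = 67104 / 0.0582776 = 1.151 Mbps.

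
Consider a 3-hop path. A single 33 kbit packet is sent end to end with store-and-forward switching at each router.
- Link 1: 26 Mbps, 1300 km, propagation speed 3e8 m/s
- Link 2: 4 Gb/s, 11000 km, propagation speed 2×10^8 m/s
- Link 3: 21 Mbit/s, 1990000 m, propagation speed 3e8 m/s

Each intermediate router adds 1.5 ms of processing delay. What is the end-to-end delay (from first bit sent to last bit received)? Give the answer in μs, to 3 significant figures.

L = 33000 bits.
Transmission delays (L/R per hop): 1269.23, 8.25, 1571.43 μs; sum = 2848.91 μs.
Propagation delays (d/s per hop): 4333.33, 55000, 6633.33 μs; sum = 65966.7 μs.
Processing at 2 router(s): 2 × 1.5 ms = 3000 μs.
End-to-end = 71800 μs.

71800 μs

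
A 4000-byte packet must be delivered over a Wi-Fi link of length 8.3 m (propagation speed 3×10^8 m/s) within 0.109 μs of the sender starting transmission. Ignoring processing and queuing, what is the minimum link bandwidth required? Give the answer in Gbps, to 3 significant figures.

L = 32000 bits.
Propagation delay = 8.3 / 300000000 = 0.0276667 μs.
Transmission budget = 0.109 − 0.0276667 = 0.0813333 μs.
R ≥ L / t_tx = 32000 bits / 8.13333e-08 s = 393 Gbps.

393 Gbps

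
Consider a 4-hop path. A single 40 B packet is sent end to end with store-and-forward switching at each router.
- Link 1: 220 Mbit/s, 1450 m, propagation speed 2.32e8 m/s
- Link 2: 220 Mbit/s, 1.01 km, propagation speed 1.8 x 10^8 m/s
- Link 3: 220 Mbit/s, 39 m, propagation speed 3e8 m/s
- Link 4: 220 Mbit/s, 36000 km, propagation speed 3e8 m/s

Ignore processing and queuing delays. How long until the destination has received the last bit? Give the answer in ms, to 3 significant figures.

L = 40 × 8 = 320 bits.
Transmission delay per hop = L/R = 320/220000000 = 0.00145455 ms; 4 hops → 0.00581818 ms.
Propagation delays (d/s per hop): 0.00625, 0.00561111, 0.00013, 120 ms; sum = 120.012 ms.
End-to-end = 120 ms.

120 ms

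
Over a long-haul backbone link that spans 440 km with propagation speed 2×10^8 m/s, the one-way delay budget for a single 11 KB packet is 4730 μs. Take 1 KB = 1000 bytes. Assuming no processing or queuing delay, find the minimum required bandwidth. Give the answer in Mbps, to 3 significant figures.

34.8 Mbps

L = 88000 bits.
Propagation delay = 440000 / 200000000 = 2200 μs.
Transmission budget = 4730 − 2200 = 2530 μs.
R ≥ L / t_tx = 88000 bits / 0.00253 s = 34.8 Mbps.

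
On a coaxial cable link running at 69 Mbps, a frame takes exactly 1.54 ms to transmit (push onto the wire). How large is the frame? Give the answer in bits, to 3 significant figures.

L = R × t_tx = 69000000 b/s × 0.00154 s = 106260 bits.

106000 bits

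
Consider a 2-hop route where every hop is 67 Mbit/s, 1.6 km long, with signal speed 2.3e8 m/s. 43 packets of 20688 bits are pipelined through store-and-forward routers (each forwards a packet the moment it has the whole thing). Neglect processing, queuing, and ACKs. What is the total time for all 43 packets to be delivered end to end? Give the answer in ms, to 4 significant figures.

Per-hop transmission t_tx = L/R = 20688/67000000 = 0.308776 ms.
Per-hop propagation t_prop = 1600/2.3e+08 = 0.00695652 ms.
Pipeline fill: first packet needs 2·t_tx to clear all hops; remaining 42 packets each add one t_tx.
Total = (2+43-1)·t_tx + 2·t_prop = 44·0.308776 + 2·0.00695652 = 13.60 ms.

13.60 ms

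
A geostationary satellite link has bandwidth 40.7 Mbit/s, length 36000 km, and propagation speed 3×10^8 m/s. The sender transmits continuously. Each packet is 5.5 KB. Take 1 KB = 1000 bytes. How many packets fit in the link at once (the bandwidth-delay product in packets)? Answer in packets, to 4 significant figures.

111.0 packets

Propagation delay = 36000000 / 300000000 = 0.12 s.
BDP = R × t_prop = 40700000 × 0.12 = 4884000 bits.
In packets of 44000 bits: 111.0 packets.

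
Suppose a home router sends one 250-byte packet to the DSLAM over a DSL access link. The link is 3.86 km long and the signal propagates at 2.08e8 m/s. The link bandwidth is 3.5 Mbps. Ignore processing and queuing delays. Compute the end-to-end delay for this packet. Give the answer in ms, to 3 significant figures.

L = 250 × 8 = 2000 bits.
Transmission delay = L/R = 2000 / 3500000 = 0.571429 ms.
Propagation delay = d/s = 3860 m / 208000000 m/s = 0.0185577 ms.
Total = 0.590 ms.

0.590 ms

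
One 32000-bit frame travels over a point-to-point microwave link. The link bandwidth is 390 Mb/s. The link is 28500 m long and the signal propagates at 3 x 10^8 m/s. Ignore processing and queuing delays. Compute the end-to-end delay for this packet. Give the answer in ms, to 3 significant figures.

Transmission delay = L/R = 32000 / 390000000 = 0.0820513 ms.
Propagation delay = d/s = 28500 m / 300000000 m/s = 0.095 ms.
Total = 0.177 ms.

0.177 ms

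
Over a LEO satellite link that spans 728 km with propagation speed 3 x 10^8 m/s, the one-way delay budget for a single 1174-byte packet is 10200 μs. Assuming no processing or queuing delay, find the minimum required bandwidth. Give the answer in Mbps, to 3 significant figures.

1.21 Mbps

L = 9392 bits.
Propagation delay = 728000 / 300000000 = 2426.67 μs.
Transmission budget = 10200 − 2426.67 = 7773.33 μs.
R ≥ L / t_tx = 9392 bits / 0.00777333 s = 1.21 Mbps.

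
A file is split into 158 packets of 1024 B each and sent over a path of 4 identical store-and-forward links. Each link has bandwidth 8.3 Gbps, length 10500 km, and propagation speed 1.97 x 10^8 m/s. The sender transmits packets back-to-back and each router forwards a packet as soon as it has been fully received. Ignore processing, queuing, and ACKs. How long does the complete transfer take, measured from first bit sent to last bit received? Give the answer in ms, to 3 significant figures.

Per-hop transmission t_tx = L/R = 8192/8.3e+09 = 0.000986988 ms.
Per-hop propagation t_prop = 10500000/197000000 = 53.2995 ms.
Pipeline fill: first packet needs 4·t_tx to clear all hops; remaining 157 packets each add one t_tx.
Total = (4+158-1)·t_tx + 4·t_prop = 161·0.000986988 + 4·53.2995 = 213 ms.

213 ms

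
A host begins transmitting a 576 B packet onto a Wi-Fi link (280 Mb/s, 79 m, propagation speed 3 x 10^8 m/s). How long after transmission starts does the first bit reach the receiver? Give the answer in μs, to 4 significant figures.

First bit experiences only propagation delay: d/s = 79/300000000 = 0.2633 μs.

0.2633 μs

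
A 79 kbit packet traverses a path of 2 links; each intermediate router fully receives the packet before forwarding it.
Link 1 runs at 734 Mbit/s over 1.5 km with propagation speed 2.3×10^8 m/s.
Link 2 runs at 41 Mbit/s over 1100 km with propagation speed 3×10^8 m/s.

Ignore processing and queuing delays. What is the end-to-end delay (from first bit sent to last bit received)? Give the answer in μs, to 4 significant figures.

5708 μs

L = 79000 bits.
Transmission delays (L/R per hop): 107.629, 1926.83 μs; sum = 2034.46 μs.
Propagation delays (d/s per hop): 6.52174, 3666.67 μs; sum = 3673.19 μs.
End-to-end = 5708 μs.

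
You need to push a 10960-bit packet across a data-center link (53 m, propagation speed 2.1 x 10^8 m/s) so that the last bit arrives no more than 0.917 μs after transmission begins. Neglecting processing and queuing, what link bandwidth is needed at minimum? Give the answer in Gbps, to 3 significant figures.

16.5 Gbps

Propagation delay = 53 / 210000000 = 0.252381 μs.
Transmission budget = 0.917 − 0.252381 = 0.664619 μs.
R ≥ L / t_tx = 10960 bits / 6.64619e-07 s = 16.5 Gbps.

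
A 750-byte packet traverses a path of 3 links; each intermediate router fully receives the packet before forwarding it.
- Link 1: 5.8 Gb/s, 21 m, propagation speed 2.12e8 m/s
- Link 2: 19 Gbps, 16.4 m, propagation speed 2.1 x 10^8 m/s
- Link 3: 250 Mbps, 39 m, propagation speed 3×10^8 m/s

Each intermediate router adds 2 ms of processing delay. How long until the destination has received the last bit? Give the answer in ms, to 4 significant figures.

4.026 ms

L = 750 × 8 = 6000 bits.
Transmission delays (L/R per hop): 0.00103448, 0.000315789, 0.024 ms; sum = 0.0253503 ms.
Propagation delays (d/s per hop): 9.90566e-05, 7.80952e-05, 0.00013 ms; sum = 0.000307152 ms.
Processing at 2 router(s): 2 × 2 ms = 4 ms.
End-to-end = 4.026 ms.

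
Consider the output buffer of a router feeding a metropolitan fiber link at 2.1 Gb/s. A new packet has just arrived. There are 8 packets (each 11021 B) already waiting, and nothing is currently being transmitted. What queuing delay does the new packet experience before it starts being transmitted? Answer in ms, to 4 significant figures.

Each queued packet: L/R = 88168/2100000000 = 0.0419848 ms.
8 queued → 0.335878 ms.
Queuing delay = 0.3359 ms.

0.3359 ms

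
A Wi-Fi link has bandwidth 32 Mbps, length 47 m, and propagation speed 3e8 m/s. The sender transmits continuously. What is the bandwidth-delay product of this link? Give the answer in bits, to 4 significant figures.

Propagation delay = 47 / 300000000 = 1.56667e-07 s.
BDP = R × t_prop = 32000000 × 1.56667e-07 = 5.01333 bits.

5.013 bits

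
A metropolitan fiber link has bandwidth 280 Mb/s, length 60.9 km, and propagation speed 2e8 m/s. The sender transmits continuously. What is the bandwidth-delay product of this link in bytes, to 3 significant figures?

Propagation delay = 60900 / 200000000 = 0.0003045 s.
BDP = R × t_prop = 280000000 × 0.0003045 = 85260 bits.
In bytes: 85260/8 = 10700 bytes.

10700 bytes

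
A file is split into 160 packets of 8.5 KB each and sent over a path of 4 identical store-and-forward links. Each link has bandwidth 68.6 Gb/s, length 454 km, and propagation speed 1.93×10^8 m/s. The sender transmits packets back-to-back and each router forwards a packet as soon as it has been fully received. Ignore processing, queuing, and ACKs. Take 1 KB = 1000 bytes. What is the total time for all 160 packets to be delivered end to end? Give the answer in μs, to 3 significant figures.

9570 μs

Per-hop transmission t_tx = L/R = 68000/6.86e+10 = 0.991254 μs.
Per-hop propagation t_prop = 454000/193000000 = 2352.33 μs.
Pipeline fill: first packet needs 4·t_tx to clear all hops; remaining 159 packets each add one t_tx.
Total = (4+160-1)·t_tx + 4·t_prop = 163·0.991254 + 4·2352.33 = 9570 μs.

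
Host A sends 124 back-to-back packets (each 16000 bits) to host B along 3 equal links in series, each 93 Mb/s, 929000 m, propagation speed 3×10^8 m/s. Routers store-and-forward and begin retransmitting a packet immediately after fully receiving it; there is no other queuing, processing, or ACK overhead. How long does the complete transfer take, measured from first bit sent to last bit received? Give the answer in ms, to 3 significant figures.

31.0 ms

Per-hop transmission t_tx = L/R = 16000/93000000 = 0.172043 ms.
Per-hop propagation t_prop = 929000/300000000 = 3.09667 ms.
Pipeline fill: first packet needs 3·t_tx to clear all hops; remaining 123 packets each add one t_tx.
Total = (3+124-1)·t_tx + 3·t_prop = 126·0.172043 + 3·3.09667 = 31.0 ms.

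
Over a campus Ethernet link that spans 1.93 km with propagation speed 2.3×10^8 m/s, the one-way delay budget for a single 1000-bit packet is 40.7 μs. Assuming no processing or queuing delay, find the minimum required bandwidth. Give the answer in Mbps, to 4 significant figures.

30.95 Mbps

Propagation delay = 1930 / 2.3e+08 = 8.3913 μs.
Transmission budget = 40.7 − 8.3913 = 32.3087 μs.
R ≥ L / t_tx = 1000 bits / 3.23087e-05 s = 30.95 Mbps.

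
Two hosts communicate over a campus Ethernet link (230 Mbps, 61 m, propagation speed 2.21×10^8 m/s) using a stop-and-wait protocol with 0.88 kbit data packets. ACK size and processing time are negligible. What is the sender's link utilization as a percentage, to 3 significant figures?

t_tx = L/R = 880/230000000 = 3.82609e-06 s.
t_prop = 61/221000000 = 2.76018e-07 s; RTT = 5.52036e-07 s.
Cycle = t_tx + RTT = 4.37812e-06 s.
Utilization = t_tx / cycle = 3.82609e-06/4.37812e-06 = 87.4 %.

87.4 %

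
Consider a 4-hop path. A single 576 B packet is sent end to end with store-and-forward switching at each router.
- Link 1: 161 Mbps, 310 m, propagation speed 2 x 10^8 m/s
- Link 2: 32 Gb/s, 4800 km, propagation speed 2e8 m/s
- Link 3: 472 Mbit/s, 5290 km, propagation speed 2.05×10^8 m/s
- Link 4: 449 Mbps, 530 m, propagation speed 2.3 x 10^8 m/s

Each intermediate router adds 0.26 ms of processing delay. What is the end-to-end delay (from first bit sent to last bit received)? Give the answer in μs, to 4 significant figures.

L = 576 × 8 = 4608 bits.
Transmission delays (L/R per hop): 28.6211, 0.144, 9.76271, 10.2628 μs; sum = 48.7906 μs.
Propagation delays (d/s per hop): 1.55, 24000, 25804.9, 2.30435 μs; sum = 49808.7 μs.
Processing at 3 router(s): 3 × 0.26 ms = 780 μs.
End-to-end = 50640 μs.

50640 μs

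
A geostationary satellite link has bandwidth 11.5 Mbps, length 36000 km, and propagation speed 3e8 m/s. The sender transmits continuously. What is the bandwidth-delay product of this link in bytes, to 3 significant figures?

Propagation delay = 36000000 / 300000000 = 0.12 s.
BDP = R × t_prop = 11500000 × 0.12 = 1380000 bits.
In bytes: 1380000/8 = 173000 bytes.

173000 bytes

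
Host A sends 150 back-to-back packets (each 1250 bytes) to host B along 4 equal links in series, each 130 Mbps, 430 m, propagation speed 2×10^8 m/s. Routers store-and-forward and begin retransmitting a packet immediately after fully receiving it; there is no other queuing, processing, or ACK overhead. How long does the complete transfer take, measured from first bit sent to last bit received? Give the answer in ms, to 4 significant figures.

11.78 ms

Per-hop transmission t_tx = L/R = 10000/130000000 = 0.0769231 ms.
Per-hop propagation t_prop = 430/200000000 = 0.00215 ms.
Pipeline fill: first packet needs 4·t_tx to clear all hops; remaining 149 packets each add one t_tx.
Total = (4+150-1)·t_tx + 4·t_prop = 153·0.0769231 + 4·0.00215 = 11.78 ms.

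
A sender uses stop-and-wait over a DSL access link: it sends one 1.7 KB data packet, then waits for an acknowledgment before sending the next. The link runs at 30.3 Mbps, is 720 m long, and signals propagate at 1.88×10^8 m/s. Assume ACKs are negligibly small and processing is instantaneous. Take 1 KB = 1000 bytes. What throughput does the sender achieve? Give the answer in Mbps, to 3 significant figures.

t_tx = L/R = 13600/30300000 = 0.000448845 s.
t_prop = 720/188000000 = 3.82979e-06 s; RTT = 7.65957e-06 s.
Cycle = t_tx + RTT = 0.000456504 s.
Throughput = L / cycle = 13600 / 0.000456504 = 29.8 Mbps.

29.8 Mbps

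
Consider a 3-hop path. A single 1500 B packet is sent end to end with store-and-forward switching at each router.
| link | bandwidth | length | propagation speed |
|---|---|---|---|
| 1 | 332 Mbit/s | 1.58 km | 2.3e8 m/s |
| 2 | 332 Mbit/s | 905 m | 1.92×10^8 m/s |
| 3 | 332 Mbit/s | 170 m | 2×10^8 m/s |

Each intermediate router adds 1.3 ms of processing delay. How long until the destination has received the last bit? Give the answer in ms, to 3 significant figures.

2.72 ms

L = 1500 × 8 = 12000 bits.
Transmission delay per hop = L/R = 12000/332000000 = 0.0361446 ms; 3 hops → 0.108434 ms.
Propagation delays (d/s per hop): 0.00686957, 0.00471354, 0.00085 ms; sum = 0.0124331 ms.
Processing at 2 router(s): 2 × 1.3 ms = 2.6 ms.
End-to-end = 2.72 ms.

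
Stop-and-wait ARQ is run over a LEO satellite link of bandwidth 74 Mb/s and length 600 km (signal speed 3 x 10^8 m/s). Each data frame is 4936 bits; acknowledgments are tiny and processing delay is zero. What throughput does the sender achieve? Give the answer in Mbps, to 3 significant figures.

t_tx = L/R = 4936/74000000 = 6.67027e-05 s.
t_prop = 600000/300000000 = 0.002 s; RTT = 0.004 s.
Cycle = t_tx + RTT = 0.0040667 s.
Throughput = L / cycle = 4936 / 0.0040667 = 1.21 Mbps.

1.21 Mbps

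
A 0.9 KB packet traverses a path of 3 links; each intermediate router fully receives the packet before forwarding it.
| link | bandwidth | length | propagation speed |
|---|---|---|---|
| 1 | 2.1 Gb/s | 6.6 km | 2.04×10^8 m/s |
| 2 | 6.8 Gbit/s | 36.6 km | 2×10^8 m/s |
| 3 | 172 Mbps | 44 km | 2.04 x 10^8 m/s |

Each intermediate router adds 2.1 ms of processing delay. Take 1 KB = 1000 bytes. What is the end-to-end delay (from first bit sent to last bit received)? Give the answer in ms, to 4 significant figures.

L = 7200 bits.
Transmission delays (L/R per hop): 0.00342857, 0.00105882, 0.0418605 ms; sum = 0.0463479 ms.
Propagation delays (d/s per hop): 0.0323529, 0.183, 0.215686 ms; sum = 0.431039 ms.
Processing at 2 router(s): 2 × 2.1 ms = 4.2 ms.
End-to-end = 4.677 ms.

4.677 ms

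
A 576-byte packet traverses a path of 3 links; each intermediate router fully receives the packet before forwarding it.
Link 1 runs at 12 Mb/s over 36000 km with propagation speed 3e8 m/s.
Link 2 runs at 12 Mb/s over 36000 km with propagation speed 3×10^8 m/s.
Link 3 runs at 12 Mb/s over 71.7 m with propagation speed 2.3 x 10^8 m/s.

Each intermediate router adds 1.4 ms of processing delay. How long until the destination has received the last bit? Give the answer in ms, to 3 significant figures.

244 ms

L = 576 × 8 = 4608 bits.
Transmission delay per hop = L/R = 4608/12000000 = 0.384 ms; 3 hops → 1.152 ms.
Propagation delays (d/s per hop): 120, 120, 0.000311739 ms; sum = 240 ms.
Processing at 2 router(s): 2 × 1.4 ms = 2.8 ms.
End-to-end = 244 ms.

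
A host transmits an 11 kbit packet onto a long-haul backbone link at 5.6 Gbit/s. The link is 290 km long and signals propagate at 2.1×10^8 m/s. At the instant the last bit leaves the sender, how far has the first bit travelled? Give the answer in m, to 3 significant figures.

t_tx = L/R = 11000/5600000000 = 1.96429e-06 s.
Distance = s × t_tx = 210000000 × 1.96429e-06 = 413 m.

413 m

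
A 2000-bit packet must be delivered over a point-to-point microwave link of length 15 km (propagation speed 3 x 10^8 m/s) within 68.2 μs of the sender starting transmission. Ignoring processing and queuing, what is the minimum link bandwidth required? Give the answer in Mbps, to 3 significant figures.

Propagation delay = 15000 / 300000000 = 50 μs.
Transmission budget = 68.2 − 50 = 18.2 μs.
R ≥ L / t_tx = 2000 bits / 1.82e-05 s = 110 Mbps.

110 Mbps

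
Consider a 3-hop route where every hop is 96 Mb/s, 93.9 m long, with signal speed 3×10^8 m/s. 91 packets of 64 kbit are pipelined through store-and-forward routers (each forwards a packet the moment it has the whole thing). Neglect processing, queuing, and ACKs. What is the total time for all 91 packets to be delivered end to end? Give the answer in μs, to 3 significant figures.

62000 μs

Per-hop transmission t_tx = L/R = 64000/96000000 = 666.667 μs.
Per-hop propagation t_prop = 93.9/300000000 = 0.313 μs.
Pipeline fill: first packet needs 3·t_tx to clear all hops; remaining 90 packets each add one t_tx.
Total = (3+91-1)·t_tx + 3·t_prop = 93·666.667 + 3·0.313 = 62000 μs.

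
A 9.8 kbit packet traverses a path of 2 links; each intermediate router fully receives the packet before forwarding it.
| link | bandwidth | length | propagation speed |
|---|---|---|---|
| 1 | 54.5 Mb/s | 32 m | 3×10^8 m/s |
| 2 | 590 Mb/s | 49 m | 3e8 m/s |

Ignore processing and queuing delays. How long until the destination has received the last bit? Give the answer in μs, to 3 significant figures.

L = 9800 bits.
Transmission delays (L/R per hop): 179.817, 16.6102 μs; sum = 196.427 μs.
Propagation delays (d/s per hop): 0.106667, 0.163333 μs; sum = 0.27 μs.
End-to-end = 197 μs.

197 μs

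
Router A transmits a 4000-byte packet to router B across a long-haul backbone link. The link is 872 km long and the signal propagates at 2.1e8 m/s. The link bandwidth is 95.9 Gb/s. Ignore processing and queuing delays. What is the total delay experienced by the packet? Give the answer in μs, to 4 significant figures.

L = 4000 × 8 = 32000 bits.
Transmission delay = L/R = 32000 / 95900000000 = 0.333681 μs.
Propagation delay = d/s = 872000 m / 210000000 m/s = 4152.38 μs.
Total = 4153 μs.

4153 μs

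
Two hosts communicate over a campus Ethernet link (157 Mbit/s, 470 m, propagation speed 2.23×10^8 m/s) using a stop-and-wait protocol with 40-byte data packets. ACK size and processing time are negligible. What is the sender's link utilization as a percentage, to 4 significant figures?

32.59 %

t_tx = L/R = 320/157000000 = 2.03822e-06 s.
t_prop = 470/223000000 = 2.10762e-06 s; RTT = 4.21525e-06 s.
Cycle = t_tx + RTT = 6.25346e-06 s.
Utilization = t_tx / cycle = 2.03822e-06/6.25346e-06 = 32.59 %.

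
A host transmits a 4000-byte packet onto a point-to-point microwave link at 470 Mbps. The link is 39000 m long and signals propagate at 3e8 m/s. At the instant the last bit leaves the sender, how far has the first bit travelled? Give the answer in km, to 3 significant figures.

20.4 km

t_tx = L/R = 32000/470000000 = 6.80851e-05 s.
Distance = s × t_tx = 300000000 × 6.80851e-05 = 20.4 km.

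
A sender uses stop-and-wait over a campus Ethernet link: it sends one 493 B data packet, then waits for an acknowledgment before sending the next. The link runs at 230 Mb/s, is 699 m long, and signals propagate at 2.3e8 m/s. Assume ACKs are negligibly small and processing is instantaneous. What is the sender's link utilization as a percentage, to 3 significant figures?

73.8 %

t_tx = L/R = 3944/230000000 = 1.71478e-05 s.
t_prop = 699/2.3e+08 = 3.03913e-06 s; RTT = 6.07826e-06 s.
Cycle = t_tx + RTT = 2.32261e-05 s.
Utilization = t_tx / cycle = 1.71478e-05/2.32261e-05 = 73.8 %.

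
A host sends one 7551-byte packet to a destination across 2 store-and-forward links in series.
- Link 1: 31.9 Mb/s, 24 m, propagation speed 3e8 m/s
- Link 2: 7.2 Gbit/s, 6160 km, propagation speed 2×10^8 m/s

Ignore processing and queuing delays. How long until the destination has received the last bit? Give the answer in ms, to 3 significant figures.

32.7 ms

L = 7551 × 8 = 60408 bits.
Transmission delays (L/R per hop): 1.89367, 0.00839 ms; sum = 1.90206 ms.
Propagation delays (d/s per hop): 8e-05, 30.8 ms; sum = 30.8001 ms.
End-to-end = 32.7 ms.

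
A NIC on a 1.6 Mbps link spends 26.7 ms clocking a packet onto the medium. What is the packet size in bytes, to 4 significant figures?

5340 bytes

L = R × t_tx = 1600000 b/s × 0.0267 s = 42720 bits.
In bytes: 42720 / 8 = 5340 bytes.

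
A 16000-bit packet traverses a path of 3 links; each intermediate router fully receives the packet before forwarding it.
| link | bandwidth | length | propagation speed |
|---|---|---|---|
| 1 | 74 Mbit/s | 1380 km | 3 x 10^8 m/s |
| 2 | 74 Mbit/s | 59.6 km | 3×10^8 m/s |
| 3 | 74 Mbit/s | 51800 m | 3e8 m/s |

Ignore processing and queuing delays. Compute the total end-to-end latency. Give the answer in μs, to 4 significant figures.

Transmission delay per hop = L/R = 16000/74000000 = 216.216 μs; 3 hops → 648.649 μs.
Propagation delays (d/s per hop): 4600, 198.667, 172.667 μs; sum = 4971.33 μs.
End-to-end = 5620 μs.

5620 μs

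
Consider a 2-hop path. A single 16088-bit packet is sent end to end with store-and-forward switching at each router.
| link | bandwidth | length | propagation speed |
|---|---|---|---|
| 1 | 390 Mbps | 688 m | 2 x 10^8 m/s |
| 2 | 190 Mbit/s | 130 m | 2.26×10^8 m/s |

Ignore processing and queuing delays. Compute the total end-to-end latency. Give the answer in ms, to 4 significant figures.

Transmission delays (L/R per hop): 0.0412513, 0.0846737 ms; sum = 0.125925 ms.
Propagation delays (d/s per hop): 0.00344, 0.000575221 ms; sum = 0.00401522 ms.
End-to-end = 0.1299 ms.

0.1299 ms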